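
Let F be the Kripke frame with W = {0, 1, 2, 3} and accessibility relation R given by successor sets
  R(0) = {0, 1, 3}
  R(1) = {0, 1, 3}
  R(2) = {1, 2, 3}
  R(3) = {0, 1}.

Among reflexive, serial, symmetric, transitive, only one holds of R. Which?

serial

Reflexive: no — 3 is not related to itself.
Serial: yes — every world has a successor (e.g. 0 R 0).
Symmetric: no — 2 R 1 but not 1 R 2.
Transitive: no — 2 R 1 and 1 R 0, but not 2 R 0.
Only serial holds.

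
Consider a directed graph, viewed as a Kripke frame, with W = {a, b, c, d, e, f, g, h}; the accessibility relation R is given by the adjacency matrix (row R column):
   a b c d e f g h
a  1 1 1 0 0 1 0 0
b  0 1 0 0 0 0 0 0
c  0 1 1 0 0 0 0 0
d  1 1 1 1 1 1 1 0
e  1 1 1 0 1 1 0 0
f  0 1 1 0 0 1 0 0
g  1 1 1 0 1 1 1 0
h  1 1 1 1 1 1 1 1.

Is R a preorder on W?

Yes

Reflexive: yes — every world is R-related to itself.
Transitive: yes — every two-step R-path is closed by a direct edge.
So R is a preorder.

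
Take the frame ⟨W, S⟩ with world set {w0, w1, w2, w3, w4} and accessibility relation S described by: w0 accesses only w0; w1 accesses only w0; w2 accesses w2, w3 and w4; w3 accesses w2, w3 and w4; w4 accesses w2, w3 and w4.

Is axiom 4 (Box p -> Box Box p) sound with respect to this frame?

Yes

Axiom 4 corresponds to the accessibility relation being transitive.
Transitive: yes — every two-step S-path is closed by a direct edge.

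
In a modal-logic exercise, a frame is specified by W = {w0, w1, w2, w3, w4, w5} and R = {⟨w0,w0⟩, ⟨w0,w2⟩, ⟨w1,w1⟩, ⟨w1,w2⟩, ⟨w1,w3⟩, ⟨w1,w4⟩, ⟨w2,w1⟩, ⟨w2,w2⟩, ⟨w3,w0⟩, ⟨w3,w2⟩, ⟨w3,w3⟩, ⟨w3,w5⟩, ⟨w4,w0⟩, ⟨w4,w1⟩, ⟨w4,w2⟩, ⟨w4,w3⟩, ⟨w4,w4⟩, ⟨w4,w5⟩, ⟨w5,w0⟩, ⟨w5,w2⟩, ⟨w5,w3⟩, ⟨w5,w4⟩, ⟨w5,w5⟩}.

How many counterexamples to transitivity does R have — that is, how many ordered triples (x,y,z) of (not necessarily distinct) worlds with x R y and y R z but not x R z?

11

Enumerating: (w0,w2,w1), (w1,w3,w0), (w1,w3,w5), (w1,w4,w0), (w1,w4,w5), (w2,w1,w3), (w2,w1,w4), (w3,w2,w1), (w3,w5,w4), (w5,w2,w1), (w5,w4,w1).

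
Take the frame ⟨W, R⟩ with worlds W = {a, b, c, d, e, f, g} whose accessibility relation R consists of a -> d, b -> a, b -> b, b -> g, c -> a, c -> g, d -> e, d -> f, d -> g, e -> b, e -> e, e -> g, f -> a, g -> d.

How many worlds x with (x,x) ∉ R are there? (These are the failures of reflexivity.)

Enumerating: a, c, d, f, g.

5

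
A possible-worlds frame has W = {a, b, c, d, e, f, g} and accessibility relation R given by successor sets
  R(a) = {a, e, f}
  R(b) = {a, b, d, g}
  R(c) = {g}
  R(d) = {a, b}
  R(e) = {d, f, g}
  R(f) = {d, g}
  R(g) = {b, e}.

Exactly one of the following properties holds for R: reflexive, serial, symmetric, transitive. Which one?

serial

Reflexive: no — c is not related to itself.
Serial: yes — every world has a successor (e.g. a R a).
Symmetric: no — a R e but not e R a.
Transitive: no — a R e and e R d, but not a R d.
Only serial holds.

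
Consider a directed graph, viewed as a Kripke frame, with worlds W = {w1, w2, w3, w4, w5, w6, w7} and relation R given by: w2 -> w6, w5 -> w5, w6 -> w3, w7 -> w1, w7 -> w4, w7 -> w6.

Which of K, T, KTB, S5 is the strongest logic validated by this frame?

K

Reflexive (axiom T): no — w1 is not related to itself.
Symmetric (axiom B): no — w2 R w6 but not w6 R w2.
Euclidean (axiom 5): no — w7 R w1 and w7 R w4, but not w1 R w4.
So F validates K; T would additionally require R to be reflexive. The strongest is K.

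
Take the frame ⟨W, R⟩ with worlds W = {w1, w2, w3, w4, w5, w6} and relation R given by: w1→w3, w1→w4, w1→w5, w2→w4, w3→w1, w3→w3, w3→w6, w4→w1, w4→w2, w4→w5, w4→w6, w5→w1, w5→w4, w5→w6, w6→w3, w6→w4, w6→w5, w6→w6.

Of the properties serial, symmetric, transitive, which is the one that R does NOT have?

Serial: yes — every world has a successor (e.g. w1 R w3).
Symmetric: yes — every pair in R has its reverse in R.
Transitive: no — w1 R w3 and w3 R w6, but not w1 R w6.
Only transitive fails.

transitive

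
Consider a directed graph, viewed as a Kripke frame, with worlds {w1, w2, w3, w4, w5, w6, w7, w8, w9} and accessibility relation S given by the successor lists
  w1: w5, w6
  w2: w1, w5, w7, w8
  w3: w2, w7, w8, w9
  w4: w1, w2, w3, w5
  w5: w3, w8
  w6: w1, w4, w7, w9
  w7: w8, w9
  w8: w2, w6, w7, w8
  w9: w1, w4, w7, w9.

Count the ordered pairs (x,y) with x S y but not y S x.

Enumerating: (w1,w5), (w2,w1), (w2,w5), (w2,w7), (w3,w2), (w3,w7), (w3,w8), (w3,w9), (w4,w1), (w4,w2), (w4,w3), (w4,w5), … and 8 more.
Total: 20.

20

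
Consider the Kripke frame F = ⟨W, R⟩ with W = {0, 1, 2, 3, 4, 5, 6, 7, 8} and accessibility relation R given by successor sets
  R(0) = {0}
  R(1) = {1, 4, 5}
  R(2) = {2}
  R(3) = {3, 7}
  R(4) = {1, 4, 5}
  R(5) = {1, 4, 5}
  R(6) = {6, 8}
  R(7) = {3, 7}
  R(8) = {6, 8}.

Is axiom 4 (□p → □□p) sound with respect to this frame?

By correspondence theory, 4 is valid on a frame iff R is transitive.
Transitive: yes — every two-step R-path is closed by a direct edge.

Yes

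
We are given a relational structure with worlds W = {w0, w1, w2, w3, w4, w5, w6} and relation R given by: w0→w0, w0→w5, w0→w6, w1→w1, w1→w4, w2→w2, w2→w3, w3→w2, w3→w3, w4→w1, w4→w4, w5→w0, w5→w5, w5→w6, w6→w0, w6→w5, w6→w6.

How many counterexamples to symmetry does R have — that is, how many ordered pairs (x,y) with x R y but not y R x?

R is symmetric; there are no such tuples.

0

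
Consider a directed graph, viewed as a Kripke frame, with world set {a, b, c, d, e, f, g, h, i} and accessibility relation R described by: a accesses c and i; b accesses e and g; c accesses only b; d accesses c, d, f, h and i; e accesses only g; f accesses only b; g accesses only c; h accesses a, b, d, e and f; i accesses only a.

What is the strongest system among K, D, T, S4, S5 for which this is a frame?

Serial (axiom D): yes — every world has a successor (e.g. a R c).
Reflexive (axiom T): no — a is not related to itself.
Transitive (axiom 4): no — a R c and c R b, but not a R b.
Euclidean (axiom 5): no — a R c and a R i, but not c R i.
So F validates K, D; T would additionally require R to be reflexive. The strongest is D.

D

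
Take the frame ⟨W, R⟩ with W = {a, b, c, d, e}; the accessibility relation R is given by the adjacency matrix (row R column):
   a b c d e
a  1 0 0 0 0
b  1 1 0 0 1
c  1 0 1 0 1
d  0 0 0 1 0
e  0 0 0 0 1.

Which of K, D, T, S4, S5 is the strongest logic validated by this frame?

Serial (axiom D): yes — every world has a successor (e.g. a R a).
Reflexive (axiom T): yes — every world is R-related to itself.
Transitive (axiom 4): yes — every two-step R-path is closed by a direct edge.
Euclidean (axiom 5): no — b R a and b R e, but not a R e.
So F validates K, D, T, S4; S5 would additionally require R to be Euclidean. The strongest is S4.

S4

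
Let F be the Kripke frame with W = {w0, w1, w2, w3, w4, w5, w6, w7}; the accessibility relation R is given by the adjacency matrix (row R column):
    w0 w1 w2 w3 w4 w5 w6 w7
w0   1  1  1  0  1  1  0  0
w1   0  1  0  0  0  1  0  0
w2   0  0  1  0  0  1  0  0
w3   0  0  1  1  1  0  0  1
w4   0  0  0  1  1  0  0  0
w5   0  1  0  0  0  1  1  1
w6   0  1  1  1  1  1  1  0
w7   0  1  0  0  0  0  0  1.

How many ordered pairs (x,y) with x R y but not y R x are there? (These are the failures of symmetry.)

13

Enumerating: (w0,w1), (w0,w2), (w0,w4), (w0,w5), (w2,w5), (w3,w2), (w3,w7), (w5,w7), (w6,w1), (w6,w2), (w6,w3), (w6,w4), (w7,w1).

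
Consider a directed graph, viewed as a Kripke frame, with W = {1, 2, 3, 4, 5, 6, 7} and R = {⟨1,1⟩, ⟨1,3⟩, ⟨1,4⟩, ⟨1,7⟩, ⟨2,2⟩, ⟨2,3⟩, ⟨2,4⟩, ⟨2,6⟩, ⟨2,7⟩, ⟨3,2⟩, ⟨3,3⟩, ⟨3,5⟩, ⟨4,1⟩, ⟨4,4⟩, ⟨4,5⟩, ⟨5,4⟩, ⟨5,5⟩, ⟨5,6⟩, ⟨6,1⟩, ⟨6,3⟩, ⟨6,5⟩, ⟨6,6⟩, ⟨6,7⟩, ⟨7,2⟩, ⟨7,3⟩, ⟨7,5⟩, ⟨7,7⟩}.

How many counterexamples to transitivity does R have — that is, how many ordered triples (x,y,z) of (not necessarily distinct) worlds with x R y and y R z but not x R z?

31

Enumerating: (1,3,2), (1,3,5), (1,4,5), (1,7,2), (1,7,5), (2,3,5), (2,4,1), (2,4,5), (2,6,1), (2,6,5), (2,7,5), (3,2,4), … and 19 more.
Total: 31.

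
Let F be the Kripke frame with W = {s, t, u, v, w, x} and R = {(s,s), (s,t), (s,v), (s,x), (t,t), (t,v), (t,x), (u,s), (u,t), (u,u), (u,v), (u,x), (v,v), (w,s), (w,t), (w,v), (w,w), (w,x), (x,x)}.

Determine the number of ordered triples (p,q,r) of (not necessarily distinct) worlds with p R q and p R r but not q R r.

Enumerating: (s,t,s), (s,v,s), (s,v,t), (s,v,x), (s,x,s), (s,x,t), (s,x,v), (t,v,t), (t,v,x), (t,x,t), (t,x,v), (u,s,u), … and 21 more.
Total: 33.

33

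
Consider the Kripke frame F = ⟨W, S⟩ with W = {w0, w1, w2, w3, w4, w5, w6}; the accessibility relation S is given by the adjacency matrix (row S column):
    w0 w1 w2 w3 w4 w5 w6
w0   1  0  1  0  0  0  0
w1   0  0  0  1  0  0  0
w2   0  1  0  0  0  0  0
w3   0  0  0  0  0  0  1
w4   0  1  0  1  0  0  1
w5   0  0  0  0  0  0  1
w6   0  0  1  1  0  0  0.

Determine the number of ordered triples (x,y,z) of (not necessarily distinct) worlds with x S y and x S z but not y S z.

16

Enumerating: (w0,w2,w0), (w0,w2,w2), (w1,w3,w3), (w2,w1,w1), (w3,w6,w6), (w4,w1,w1), (w4,w1,w6), (w4,w3,w1), (w4,w3,w3), (w4,w6,w1), (w4,w6,w6), (w5,w6,w6), (w6,w2,w2), (w6,w2,w3), (w6,w3,w2), (w6,w3,w3).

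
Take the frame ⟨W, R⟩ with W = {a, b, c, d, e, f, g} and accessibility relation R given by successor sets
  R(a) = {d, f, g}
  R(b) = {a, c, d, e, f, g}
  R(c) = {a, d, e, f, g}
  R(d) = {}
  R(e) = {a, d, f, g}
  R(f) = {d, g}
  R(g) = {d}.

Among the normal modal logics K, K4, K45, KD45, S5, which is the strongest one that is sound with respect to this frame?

K4

Transitive (axiom 4): yes — every two-step R-path is closed by a direct edge.
Euclidean (axiom 5): no — a R d and a R f, but not d R f.
Serial (axiom D): no — d has no R-successor.
Reflexive (axiom T): no — a is not related to itself.
So F validates K, K4; K45 would additionally require R to be Euclidean. The strongest is K4.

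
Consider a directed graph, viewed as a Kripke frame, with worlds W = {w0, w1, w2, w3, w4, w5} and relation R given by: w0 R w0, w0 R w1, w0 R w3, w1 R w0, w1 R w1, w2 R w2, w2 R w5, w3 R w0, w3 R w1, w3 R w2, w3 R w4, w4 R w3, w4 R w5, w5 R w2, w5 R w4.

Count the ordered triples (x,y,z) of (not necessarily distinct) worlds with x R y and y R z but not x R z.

Enumerating: (w0,w3,w2), (w0,w3,w4), (w1,w0,w3), (w2,w5,w4), (w3,w0,w3), (w3,w2,w5), (w3,w4,w3), (w3,w4,w5), (w4,w3,w0), (w4,w3,w1), (w4,w3,w2), (w4,w3,w4), (w4,w5,w2), (w4,w5,w4), (w5,w2,w5), (w5,w4,w3), (w5,w4,w5).

17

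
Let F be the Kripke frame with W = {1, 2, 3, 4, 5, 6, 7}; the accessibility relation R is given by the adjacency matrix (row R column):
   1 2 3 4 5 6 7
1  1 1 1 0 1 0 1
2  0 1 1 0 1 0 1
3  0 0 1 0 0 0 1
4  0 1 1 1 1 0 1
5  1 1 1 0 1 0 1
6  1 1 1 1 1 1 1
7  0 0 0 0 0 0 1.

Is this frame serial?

Serial: yes — every world has a successor (e.g. 1 R 1).

Yes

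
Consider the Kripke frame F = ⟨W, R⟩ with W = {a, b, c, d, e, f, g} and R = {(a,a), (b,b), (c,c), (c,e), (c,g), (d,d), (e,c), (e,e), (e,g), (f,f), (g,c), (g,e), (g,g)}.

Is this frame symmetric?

Symmetric: yes — every pair in R has its reverse in R.

Yes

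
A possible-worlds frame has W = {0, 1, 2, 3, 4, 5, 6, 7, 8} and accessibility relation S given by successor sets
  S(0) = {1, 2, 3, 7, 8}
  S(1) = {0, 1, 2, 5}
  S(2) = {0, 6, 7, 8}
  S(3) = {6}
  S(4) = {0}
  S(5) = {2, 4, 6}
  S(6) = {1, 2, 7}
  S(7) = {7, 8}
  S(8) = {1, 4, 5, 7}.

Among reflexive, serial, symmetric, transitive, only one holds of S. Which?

Reflexive: no — 0 is not related to itself.
Serial: yes — every world has a successor (e.g. 0 S 1).
Symmetric: no — 0 S 3 but not 3 S 0.
Transitive: no — 0 S 1 and 1 S 5, but not 0 S 5.
Only serial holds.

serial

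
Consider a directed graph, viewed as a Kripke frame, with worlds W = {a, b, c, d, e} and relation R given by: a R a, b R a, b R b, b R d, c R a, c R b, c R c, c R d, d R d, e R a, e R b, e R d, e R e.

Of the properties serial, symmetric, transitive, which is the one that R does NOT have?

Serial: yes — every world has a successor (e.g. a R a).
Symmetric: no — b R a but not a R b.
Transitive: yes — every two-step R-path is closed by a direct edge.
Only symmetric fails.

symmetric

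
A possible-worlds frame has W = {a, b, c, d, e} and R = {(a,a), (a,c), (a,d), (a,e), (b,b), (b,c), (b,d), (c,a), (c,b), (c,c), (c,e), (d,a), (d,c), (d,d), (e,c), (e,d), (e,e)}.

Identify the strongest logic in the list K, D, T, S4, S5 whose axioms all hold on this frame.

T

Serial (axiom D): yes — every world has a successor (e.g. a R a).
Reflexive (axiom T): yes — every world is R-related to itself.
Transitive (axiom 4): no — a R c and c R b, but not a R b.
Euclidean (axiom 5): no — a R c and a R d, but not c R d.
So F validates K, D, T; S4 would additionally require R to be transitive. The strongest is T.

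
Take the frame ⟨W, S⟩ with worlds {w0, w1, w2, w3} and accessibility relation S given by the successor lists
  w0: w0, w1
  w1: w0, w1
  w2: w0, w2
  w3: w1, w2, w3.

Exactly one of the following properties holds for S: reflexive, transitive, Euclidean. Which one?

reflexive

Reflexive: yes — every world is S-related to itself.
Transitive: no — w2 S w0 and w0 S w1, but not w2 S w1.
Euclidean: no — w3 S w1 and w3 S w2, but not w1 S w2.
Only reflexive holds.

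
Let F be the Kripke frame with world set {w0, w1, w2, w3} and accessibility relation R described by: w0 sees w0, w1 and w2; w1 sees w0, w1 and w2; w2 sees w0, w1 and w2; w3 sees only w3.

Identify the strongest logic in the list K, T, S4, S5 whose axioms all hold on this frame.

Reflexive (axiom T): yes — every world is R-related to itself.
Transitive (axiom 4): yes — every two-step R-path is closed by a direct edge.
Euclidean (axiom 5): yes — any two successors of a common world are R-related.
So F validates K, T, S4, S5. The strongest is S5.

S5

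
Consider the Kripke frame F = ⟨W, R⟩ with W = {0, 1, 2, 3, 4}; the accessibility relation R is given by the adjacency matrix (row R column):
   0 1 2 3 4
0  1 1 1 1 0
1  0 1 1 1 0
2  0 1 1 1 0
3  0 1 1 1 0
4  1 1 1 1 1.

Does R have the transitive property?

Yes

Transitive: yes — every two-step R-path is closed by a direct edge.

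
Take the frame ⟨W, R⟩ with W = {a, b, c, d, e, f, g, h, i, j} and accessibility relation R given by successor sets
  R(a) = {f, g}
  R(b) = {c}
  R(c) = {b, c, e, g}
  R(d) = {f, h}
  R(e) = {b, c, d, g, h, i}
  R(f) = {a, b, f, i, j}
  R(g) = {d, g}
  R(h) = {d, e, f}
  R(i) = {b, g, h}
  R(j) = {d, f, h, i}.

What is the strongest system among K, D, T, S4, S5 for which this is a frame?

D

Serial (axiom D): yes — every world has a successor (e.g. a R f).
Reflexive (axiom T): no — a is not related to itself.
Transitive (axiom 4): no — a R f and f R b, but not a R b.
Euclidean (axiom 5): no — a R f and a R g, but not f R g.
So F validates K, D; T would additionally require R to be reflexive. The strongest is D.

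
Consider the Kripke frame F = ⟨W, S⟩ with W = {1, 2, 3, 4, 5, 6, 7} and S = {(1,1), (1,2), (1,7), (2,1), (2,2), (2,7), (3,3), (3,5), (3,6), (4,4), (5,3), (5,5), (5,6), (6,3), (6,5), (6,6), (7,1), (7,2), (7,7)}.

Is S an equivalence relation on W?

Yes

Reflexive: yes — every world is S-related to itself.
Symmetric: yes — every pair in S has its reverse in S.
Transitive: yes — every two-step S-path is closed by a direct edge.
So S is an equivalence relation.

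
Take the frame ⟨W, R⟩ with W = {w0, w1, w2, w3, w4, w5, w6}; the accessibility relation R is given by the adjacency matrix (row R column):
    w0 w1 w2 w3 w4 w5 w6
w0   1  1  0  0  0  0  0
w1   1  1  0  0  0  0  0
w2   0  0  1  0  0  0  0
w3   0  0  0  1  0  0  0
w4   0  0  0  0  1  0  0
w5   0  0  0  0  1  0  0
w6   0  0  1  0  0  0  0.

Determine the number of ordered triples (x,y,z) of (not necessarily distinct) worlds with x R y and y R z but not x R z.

R is transitive; there are no such tuples.

0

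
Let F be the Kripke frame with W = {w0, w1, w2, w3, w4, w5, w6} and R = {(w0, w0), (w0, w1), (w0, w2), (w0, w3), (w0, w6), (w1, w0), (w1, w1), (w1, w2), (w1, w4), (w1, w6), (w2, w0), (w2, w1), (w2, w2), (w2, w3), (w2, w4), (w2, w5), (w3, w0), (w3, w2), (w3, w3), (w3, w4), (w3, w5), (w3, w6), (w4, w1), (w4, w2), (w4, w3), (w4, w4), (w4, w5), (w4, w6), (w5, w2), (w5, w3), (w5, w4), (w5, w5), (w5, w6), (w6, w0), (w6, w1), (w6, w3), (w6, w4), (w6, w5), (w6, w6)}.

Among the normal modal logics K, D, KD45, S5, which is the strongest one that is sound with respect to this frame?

D

Serial (axiom D): yes — every world has a successor (e.g. w0 R w0).
Euclidean (axiom 5): no — w0 R w1 and w0 R w3, but not w1 R w3.
Transitive (axiom 4): no — w0 R w1 and w1 R w4, but not w0 R w4.
Reflexive (axiom T): yes — every world is R-related to itself.
So F validates K, D; KD45 would additionally require R to be Euclidean and transitive. The strongest is D.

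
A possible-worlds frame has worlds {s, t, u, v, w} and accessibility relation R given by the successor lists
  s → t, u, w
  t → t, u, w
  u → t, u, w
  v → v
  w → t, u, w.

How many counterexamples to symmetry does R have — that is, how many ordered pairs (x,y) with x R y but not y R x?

Enumerating: (s,t), (s,u), (s,w).

3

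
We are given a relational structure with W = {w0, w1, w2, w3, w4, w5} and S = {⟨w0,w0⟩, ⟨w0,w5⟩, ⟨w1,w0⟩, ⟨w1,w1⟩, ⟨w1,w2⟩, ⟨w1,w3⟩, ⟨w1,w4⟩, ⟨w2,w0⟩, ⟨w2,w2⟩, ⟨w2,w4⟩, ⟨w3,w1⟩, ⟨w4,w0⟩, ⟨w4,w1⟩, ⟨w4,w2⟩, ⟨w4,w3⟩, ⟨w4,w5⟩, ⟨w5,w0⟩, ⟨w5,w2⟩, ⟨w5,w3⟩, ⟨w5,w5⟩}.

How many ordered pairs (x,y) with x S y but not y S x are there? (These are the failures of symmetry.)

Enumerating: (w1,w0), (w1,w2), (w2,w0), (w4,w0), (w4,w3), (w4,w5), (w5,w2), (w5,w3).

8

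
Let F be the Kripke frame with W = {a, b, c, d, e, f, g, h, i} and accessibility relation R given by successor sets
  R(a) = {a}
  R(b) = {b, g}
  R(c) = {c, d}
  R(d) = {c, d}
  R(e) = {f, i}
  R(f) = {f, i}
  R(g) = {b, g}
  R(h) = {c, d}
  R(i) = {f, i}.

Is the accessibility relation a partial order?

No

Reflexive: no — e is not related to itself.
Transitive: yes — every two-step R-path is closed by a direct edge.
Antisymmetric: no — b R g and g R b with b ≠ g.
So R is not a partial order.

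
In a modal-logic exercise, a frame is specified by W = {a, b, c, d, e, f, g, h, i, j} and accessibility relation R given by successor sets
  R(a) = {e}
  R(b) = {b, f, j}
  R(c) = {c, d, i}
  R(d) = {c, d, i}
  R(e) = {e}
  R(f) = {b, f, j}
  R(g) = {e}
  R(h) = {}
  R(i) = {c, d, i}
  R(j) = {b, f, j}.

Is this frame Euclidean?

Yes

Euclidean: yes — any two successors of a common world are R-related.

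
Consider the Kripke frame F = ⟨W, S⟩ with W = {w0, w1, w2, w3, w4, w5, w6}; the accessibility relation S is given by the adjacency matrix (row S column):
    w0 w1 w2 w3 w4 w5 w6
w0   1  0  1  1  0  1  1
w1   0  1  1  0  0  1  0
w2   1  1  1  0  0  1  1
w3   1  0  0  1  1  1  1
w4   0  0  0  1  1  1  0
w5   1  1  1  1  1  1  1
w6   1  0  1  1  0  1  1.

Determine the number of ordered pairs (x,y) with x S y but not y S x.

0

S is symmetric; there are no such tuples.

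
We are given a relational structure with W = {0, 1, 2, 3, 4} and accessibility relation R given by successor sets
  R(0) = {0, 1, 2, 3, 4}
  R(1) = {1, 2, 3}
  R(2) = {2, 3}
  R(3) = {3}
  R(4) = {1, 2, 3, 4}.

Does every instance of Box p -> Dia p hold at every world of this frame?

The schema D characterises exactly the serial frames.
Serial: yes — every world has a successor (e.g. 0 R 0).

Yes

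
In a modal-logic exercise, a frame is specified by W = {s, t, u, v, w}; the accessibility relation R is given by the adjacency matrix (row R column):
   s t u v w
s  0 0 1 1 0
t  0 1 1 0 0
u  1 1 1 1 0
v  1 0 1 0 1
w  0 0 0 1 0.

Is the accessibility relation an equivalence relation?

No

Reflexive: no — s is not related to itself.
Symmetric: yes — every pair in R has its reverse in R.
Transitive: no — s R u and u R t, but not s R t.
So R is not an equivalence relation.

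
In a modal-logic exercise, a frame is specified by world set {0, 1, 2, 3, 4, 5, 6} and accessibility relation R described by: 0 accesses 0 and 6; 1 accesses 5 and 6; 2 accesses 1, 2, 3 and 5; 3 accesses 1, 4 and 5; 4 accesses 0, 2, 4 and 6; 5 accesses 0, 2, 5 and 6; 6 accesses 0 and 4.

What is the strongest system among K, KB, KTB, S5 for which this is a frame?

Symmetric (axiom B): no — 1 R 5 but not 5 R 1.
Reflexive (axiom T): no — 1 is not related to itself.
Euclidean (axiom 5): no — 1 R 6 and 1 R 5, but not 6 R 5.
So F validates K; KB would additionally require R to be symmetric. The strongest is K.

K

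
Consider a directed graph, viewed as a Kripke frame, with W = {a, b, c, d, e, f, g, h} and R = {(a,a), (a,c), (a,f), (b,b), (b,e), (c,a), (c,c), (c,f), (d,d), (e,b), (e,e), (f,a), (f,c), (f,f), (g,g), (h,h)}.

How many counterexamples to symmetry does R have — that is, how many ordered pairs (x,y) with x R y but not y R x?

R is symmetric; there are no such tuples.

0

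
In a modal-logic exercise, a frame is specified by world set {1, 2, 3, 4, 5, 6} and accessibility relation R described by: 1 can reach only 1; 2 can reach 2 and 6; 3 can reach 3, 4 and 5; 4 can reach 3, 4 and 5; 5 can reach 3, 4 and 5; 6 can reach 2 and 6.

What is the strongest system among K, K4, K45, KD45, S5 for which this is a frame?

Transitive (axiom 4): yes — every two-step R-path is closed by a direct edge.
Euclidean (axiom 5): yes — any two successors of a common world are R-related.
Serial (axiom D): yes — every world has a successor (e.g. 1 R 1).
Reflexive (axiom T): yes — every world is R-related to itself.
So F validates K, K4, K45, KD45, S5. The strongest is S5.

S5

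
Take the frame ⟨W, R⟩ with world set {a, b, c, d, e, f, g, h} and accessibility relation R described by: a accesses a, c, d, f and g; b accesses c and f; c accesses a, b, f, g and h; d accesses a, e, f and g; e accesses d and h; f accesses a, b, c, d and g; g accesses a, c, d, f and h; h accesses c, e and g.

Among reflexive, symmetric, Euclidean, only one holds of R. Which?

symmetric

Reflexive: no — b is not related to itself.
Symmetric: yes — every pair in R has its reverse in R.
Euclidean: no — a R c and a R d, but not c R d.
Only symmetric holds.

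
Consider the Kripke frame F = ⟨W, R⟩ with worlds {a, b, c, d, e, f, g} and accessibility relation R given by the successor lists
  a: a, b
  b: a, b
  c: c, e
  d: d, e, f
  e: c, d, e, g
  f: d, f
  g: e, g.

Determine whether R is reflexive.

Yes

Reflexive: yes — every world is R-related to itself.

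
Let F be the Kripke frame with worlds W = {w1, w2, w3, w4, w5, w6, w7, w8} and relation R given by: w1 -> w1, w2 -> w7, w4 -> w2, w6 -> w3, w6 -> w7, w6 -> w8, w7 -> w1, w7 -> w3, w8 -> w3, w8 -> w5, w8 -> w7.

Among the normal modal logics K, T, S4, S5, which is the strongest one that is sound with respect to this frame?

K

Reflexive (axiom T): no — w2 is not related to itself.
Transitive (axiom 4): no — w2 R w7 and w7 R w1, but not w2 R w1.
Euclidean (axiom 5): no — w6 R w3 and w6 R w7, but not w3 R w7.
So F validates K; T would additionally require R to be reflexive. The strongest is K.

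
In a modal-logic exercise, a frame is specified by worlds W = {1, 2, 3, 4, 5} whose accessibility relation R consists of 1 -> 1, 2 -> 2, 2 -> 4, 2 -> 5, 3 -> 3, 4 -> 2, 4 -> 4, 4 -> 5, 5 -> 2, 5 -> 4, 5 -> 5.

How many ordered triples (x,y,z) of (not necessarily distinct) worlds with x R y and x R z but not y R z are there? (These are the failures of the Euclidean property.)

R is Euclidean; there are no such tuples.

0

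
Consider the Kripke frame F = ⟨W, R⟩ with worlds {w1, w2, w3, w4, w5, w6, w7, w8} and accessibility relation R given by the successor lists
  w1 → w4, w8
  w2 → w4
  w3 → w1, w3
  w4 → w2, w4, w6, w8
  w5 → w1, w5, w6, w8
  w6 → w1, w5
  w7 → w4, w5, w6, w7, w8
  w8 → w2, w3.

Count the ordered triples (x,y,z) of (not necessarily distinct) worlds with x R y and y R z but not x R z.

26

Enumerating: (w1,w4,w2), (w1,w4,w6), (w1,w8,w2), (w1,w8,w3), (w2,w4,w2), (w2,w4,w6), (w2,w4,w8), (w3,w1,w4), (w3,w1,w8), (w4,w6,w1), (w4,w6,w5), (w4,w8,w3), … and 14 more.
Total: 26.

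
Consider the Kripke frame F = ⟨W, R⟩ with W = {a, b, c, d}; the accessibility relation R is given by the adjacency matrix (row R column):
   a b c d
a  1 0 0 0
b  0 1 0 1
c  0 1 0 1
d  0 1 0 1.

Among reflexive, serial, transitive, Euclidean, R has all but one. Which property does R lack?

reflexive

Reflexive: no — c is not related to itself.
Serial: yes — every world has a successor (e.g. a R a).
Transitive: yes — every two-step R-path is closed by a direct edge.
Euclidean: yes — any two successors of a common world are R-related.
Only reflexive fails.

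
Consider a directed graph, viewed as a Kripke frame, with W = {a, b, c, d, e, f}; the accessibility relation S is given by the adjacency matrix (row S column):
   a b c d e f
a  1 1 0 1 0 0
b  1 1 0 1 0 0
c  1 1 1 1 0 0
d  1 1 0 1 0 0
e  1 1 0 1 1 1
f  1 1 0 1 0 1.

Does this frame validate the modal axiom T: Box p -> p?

Yes

Axiom T corresponds to the accessibility relation being reflexive.
Reflexive: yes — every world is S-related to itself.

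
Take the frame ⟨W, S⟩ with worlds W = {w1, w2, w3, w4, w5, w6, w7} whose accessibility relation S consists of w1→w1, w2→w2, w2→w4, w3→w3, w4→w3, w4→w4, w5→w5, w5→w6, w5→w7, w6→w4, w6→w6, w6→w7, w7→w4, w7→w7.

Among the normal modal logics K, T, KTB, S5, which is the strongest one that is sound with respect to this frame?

T

Reflexive (axiom T): yes — every world is S-related to itself.
Symmetric (axiom B): no — w2 S w4 but not w4 S w2.
Euclidean (axiom 5): no — w5 S w7 and w5 S w6, but not w7 S w6.
So F validates K, T; KTB would additionally require S to be symmetric. The strongest is T.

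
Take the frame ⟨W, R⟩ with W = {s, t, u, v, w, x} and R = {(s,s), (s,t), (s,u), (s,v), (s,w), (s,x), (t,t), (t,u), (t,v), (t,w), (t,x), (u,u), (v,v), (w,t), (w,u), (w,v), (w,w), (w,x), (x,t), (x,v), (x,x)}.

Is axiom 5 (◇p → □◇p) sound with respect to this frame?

No

Axiom 5 corresponds to the accessibility relation being Euclidean.
Euclidean: no — s R u and s R t, but not u R t.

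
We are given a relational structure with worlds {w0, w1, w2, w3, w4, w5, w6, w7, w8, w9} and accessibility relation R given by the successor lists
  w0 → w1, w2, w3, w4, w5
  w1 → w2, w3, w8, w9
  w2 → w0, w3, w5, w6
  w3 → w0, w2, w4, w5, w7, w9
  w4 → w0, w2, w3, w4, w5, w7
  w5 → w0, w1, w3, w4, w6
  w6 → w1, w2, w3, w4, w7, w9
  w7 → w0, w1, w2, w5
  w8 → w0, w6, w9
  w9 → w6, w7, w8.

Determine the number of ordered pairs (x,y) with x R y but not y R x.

23

Enumerating: (w0,w1), (w1,w2), (w1,w3), (w1,w8), (w1,w9), (w2,w5), (w3,w7), (w3,w9), (w4,w2), (w4,w7), (w5,w1), (w5,w6), … and 11 more.
Total: 23.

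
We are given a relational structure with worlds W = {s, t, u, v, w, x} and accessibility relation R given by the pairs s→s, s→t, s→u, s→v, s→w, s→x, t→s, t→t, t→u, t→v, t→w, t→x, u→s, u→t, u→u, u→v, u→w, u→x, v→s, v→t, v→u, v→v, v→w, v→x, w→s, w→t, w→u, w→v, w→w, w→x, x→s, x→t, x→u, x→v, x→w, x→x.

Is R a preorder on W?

Reflexive: yes — every world is R-related to itself.
Transitive: yes — every two-step R-path is closed by a direct edge.
So R is a preorder.

Yes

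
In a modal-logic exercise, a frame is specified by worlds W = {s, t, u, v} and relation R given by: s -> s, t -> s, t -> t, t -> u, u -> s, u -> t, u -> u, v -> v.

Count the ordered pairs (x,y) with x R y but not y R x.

Enumerating: (t,s), (u,s).

2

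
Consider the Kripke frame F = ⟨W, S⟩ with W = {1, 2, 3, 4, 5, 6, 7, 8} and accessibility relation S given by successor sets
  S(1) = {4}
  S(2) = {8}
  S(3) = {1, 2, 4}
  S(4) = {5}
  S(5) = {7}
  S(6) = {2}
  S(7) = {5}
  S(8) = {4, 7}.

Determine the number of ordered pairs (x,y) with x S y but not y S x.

9

Enumerating: (1,4), (2,8), (3,1), (3,2), (3,4), (4,5), (6,2), (8,4), (8,7).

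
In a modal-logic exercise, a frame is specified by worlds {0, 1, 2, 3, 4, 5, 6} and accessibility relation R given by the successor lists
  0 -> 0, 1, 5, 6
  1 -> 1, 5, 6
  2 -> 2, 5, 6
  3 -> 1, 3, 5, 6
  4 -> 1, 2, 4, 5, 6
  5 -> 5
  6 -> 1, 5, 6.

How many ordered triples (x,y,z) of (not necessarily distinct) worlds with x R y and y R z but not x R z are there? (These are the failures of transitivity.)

Enumerating: (2,6,1).

1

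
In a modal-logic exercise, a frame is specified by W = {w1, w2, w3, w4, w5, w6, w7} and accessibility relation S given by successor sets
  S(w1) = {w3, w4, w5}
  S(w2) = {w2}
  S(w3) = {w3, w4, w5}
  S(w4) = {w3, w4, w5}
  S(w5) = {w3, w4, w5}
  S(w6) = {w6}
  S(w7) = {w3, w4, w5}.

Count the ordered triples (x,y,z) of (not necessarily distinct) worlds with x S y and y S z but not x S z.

0

S is transitive; there are no such tuples.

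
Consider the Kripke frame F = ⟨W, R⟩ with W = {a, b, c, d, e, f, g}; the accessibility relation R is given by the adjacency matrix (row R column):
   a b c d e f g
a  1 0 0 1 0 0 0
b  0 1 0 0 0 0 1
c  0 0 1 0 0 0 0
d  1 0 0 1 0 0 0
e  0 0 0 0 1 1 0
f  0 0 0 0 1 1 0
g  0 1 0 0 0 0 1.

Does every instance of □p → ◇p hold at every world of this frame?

By correspondence theory, D is valid on a frame iff R is serial.
Serial: yes — every world has a successor (e.g. a R a).

Yes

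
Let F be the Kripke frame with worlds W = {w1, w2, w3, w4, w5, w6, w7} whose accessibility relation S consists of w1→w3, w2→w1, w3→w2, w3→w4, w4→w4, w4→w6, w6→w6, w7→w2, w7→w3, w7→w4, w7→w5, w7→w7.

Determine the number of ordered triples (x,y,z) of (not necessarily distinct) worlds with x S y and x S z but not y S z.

Enumerating: (w1,w3,w3), (w2,w1,w1), (w3,w2,w2), (w3,w2,w4), (w3,w4,w2), (w4,w6,w4), (w7,w2,w2), (w7,w2,w3), (w7,w2,w4), (w7,w2,w5), (w7,w2,w7), (w7,w3,w3), … and 11 more.
Total: 23.

23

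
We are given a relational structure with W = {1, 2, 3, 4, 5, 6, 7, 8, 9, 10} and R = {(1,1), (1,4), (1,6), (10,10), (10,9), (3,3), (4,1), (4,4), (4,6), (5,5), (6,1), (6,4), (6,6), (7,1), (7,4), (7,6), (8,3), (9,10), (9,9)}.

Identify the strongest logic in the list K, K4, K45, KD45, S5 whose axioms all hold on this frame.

K45

Transitive (axiom 4): yes — every two-step R-path is closed by a direct edge.
Euclidean (axiom 5): yes — any two successors of a common world are R-related.
Serial (axiom D): no — 2 has no R-successor.
Reflexive (axiom T): no — 2 is not related to itself.
So F validates K, K4, K45; KD45 would additionally require R to be serial. The strongest is K45.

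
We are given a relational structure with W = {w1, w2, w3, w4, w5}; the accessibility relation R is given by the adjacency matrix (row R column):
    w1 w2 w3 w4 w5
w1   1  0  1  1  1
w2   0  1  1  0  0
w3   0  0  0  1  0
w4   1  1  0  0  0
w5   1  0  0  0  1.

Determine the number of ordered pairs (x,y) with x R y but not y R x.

Enumerating: (w1,w3), (w2,w3), (w3,w4), (w4,w2).

4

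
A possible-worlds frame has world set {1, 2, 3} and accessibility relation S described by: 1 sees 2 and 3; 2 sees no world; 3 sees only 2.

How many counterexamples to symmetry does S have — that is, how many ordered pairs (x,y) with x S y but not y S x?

3

Enumerating: (1,2), (1,3), (3,2).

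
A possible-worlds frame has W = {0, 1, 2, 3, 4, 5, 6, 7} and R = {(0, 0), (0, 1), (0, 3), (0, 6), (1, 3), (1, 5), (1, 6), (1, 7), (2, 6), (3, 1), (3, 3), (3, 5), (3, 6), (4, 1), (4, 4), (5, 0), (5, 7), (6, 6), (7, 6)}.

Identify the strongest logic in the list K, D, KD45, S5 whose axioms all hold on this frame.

D

Serial (axiom D): yes — every world has a successor (e.g. 0 R 0).
Euclidean (axiom 5): no — 0 R 6 and 0 R 1, but not 6 R 1.
Transitive (axiom 4): no — 0 R 1 and 1 R 5, but not 0 R 5.
Reflexive (axiom T): no — 1 is not related to itself.
So F validates K, D; KD45 would additionally require R to be Euclidean and transitive. The strongest is D.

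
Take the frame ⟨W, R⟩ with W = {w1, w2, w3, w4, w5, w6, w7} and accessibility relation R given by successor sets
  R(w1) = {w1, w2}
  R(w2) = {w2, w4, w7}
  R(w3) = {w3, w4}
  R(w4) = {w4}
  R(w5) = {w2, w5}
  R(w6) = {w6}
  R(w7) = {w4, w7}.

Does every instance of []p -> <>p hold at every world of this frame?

By correspondence theory, D is valid on a frame iff R is serial.
Serial: yes — every world has a successor (e.g. w1 R w1).

Yes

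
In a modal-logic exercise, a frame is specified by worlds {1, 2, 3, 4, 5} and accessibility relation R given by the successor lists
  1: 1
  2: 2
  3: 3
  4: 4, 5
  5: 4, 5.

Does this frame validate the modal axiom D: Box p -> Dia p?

Yes

The schema D characterises exactly the serial frames.
Serial: yes — every world has a successor (e.g. 1 R 1).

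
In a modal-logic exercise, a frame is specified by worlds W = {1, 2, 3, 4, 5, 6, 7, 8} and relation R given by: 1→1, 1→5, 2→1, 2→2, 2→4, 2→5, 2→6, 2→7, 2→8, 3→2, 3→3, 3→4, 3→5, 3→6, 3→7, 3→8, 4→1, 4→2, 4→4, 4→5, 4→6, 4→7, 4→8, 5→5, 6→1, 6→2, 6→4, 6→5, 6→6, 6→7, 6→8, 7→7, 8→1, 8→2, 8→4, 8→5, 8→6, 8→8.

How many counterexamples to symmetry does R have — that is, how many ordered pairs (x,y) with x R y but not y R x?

Enumerating: (1,5), (2,1), (2,5), (2,7), (3,2), (3,4), (3,5), (3,6), (3,7), (3,8), (4,1), (4,5), (4,7), (6,1), (6,5), (6,7), (8,1), (8,5).

18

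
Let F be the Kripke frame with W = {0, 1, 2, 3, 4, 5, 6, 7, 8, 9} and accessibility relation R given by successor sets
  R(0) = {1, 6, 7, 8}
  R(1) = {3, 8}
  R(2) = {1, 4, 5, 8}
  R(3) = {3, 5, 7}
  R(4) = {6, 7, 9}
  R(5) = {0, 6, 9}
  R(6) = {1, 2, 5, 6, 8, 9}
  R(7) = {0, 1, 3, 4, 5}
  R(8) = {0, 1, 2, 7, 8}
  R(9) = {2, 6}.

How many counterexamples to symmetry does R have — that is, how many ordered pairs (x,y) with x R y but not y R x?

18

Enumerating: (0,1), (0,6), (1,3), (2,1), (2,4), (2,5), (3,5), (4,6), (4,9), (5,0), (5,9), (6,1), (6,2), (6,8), (7,1), (7,5), (8,7), (9,2).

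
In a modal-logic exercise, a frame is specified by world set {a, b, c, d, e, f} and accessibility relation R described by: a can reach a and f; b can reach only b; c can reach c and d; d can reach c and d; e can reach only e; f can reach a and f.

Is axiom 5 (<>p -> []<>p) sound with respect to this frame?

By correspondence theory, 5 is valid on a frame iff R is Euclidean.
Euclidean: yes — any two successors of a common world are R-related.

Yes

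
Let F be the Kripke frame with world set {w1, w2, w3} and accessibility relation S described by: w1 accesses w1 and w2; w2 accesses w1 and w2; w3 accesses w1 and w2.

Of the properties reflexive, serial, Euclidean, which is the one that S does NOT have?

Reflexive: no — w3 is not related to itself.
Serial: yes — every world has a successor (e.g. w1 S w1).
Euclidean: yes — any two successors of a common world are S-related.
Only reflexive fails.

reflexive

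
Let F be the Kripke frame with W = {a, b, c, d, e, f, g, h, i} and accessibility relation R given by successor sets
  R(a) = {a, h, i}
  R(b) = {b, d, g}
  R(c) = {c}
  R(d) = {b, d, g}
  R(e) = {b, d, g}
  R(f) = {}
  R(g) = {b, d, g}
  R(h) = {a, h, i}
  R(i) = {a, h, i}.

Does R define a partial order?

No

Reflexive: no — e is not related to itself.
Transitive: yes — every two-step R-path is closed by a direct edge.
Antisymmetric: no — a R h and h R a with a ≠ h.
So R is not a partial order.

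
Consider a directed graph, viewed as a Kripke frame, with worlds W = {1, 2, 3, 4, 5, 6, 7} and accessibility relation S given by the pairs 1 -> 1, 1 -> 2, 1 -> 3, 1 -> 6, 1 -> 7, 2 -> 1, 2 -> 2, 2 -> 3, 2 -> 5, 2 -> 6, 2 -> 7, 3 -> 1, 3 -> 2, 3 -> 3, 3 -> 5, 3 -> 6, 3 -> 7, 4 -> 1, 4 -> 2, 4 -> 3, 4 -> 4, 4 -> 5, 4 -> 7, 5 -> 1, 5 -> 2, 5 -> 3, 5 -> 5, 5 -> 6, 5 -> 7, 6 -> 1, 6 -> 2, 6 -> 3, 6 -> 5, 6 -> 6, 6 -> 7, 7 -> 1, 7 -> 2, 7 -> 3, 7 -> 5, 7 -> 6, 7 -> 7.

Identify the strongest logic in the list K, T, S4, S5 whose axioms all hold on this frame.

T

Reflexive (axiom T): yes — every world is S-related to itself.
Transitive (axiom 4): no — 1 S 2 and 2 S 5, but not 1 S 5.
Euclidean (axiom 5): no — 2 S 1 and 2 S 5, but not 1 S 5.
So F validates K, T; S4 would additionally require S to be transitive. The strongest is T.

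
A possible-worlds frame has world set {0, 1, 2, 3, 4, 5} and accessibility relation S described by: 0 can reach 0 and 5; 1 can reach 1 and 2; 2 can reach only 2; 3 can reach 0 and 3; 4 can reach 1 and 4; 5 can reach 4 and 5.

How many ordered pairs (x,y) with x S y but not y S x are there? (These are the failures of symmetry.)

Enumerating: (0,5), (1,2), (3,0), (4,1), (5,4).

5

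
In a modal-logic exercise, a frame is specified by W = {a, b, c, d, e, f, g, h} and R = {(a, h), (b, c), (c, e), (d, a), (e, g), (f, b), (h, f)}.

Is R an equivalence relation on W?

No

Reflexive: no — a is not related to itself.
Symmetric: no — a R h but not h R a.
Transitive: no — a R h and h R f, but not a R f.
So R is not an equivalence relation.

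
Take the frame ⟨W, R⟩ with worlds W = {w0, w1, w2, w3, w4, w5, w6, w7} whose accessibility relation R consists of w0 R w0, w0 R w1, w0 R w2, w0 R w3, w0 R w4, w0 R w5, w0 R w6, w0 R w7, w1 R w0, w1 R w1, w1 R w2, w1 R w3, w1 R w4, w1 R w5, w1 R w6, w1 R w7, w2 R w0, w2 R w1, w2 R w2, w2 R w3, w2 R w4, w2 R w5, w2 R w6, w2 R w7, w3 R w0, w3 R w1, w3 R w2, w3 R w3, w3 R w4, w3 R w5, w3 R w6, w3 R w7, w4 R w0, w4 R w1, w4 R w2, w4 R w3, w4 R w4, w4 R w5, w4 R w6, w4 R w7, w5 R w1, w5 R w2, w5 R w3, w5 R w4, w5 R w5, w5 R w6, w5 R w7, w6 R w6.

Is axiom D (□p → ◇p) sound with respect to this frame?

By correspondence theory, D is valid on a frame iff R is serial.
Serial: no — w7 has no R-successor.

No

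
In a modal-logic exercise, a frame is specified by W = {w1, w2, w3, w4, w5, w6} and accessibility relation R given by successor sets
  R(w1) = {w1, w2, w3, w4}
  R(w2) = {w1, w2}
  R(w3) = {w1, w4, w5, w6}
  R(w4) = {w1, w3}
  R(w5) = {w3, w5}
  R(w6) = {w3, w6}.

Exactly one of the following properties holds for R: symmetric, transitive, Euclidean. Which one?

Symmetric: yes — every pair in R has its reverse in R.
Transitive: no — w1 R w3 and w3 R w5, but not w1 R w5.
Euclidean: no — w1 R w2 and w1 R w3, but not w2 R w3.
Only symmetric holds.

symmetric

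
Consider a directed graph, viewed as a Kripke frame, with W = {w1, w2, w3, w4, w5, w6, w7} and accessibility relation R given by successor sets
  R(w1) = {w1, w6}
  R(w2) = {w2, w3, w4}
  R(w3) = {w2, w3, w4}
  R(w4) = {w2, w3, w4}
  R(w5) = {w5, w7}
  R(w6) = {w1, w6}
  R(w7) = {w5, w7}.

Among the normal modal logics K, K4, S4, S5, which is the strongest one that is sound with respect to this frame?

S5

Transitive (axiom 4): yes — every two-step R-path is closed by a direct edge.
Reflexive (axiom T): yes — every world is R-related to itself.
Euclidean (axiom 5): yes — any two successors of a common world are R-related.
So F validates K, K4, S4, S5. The strongest is S5.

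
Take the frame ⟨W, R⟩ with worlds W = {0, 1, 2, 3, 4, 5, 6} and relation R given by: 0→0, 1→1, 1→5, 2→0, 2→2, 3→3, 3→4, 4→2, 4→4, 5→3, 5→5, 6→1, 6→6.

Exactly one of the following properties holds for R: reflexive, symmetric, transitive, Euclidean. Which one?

reflexive

Reflexive: yes — every world is R-related to itself.
Symmetric: no — 1 R 5 but not 5 R 1.
Transitive: no — 1 R 5 and 5 R 3, but not 1 R 3.
Euclidean: no — 1 R 5 and 1 R 1, but not 5 R 1.
Only reflexive holds.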